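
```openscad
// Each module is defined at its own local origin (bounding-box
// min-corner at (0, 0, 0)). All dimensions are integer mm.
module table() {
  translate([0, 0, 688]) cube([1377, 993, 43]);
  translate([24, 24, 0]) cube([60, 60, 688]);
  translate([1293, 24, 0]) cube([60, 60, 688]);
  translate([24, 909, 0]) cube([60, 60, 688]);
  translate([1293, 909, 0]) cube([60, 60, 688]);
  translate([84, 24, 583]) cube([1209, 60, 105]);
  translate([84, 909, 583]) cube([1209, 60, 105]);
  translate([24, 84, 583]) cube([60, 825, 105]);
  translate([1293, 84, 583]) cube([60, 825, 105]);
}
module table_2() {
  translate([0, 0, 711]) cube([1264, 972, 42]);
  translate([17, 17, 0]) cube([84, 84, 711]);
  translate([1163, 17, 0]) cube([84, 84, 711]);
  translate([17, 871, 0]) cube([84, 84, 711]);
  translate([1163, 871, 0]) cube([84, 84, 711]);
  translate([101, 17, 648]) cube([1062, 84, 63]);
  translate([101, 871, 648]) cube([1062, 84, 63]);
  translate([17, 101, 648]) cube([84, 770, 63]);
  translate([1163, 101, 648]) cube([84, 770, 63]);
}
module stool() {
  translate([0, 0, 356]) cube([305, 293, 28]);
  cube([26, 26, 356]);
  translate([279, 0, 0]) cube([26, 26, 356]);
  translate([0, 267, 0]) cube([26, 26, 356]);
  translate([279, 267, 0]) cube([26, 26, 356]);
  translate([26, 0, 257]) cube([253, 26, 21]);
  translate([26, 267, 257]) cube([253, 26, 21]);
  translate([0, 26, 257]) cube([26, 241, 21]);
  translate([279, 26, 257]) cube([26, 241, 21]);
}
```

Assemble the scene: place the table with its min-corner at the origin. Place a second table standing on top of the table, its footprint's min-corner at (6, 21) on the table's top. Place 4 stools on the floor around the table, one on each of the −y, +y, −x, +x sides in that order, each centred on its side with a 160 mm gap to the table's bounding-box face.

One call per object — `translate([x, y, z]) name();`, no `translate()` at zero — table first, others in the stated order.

table();
translate([6, 21, 731]) table_2();
translate([536, -453, 0]) stool();
translate([536, 1153, 0]) stool();
translate([-465, 350, 0]) stool();
translate([1537, 350, 0]) stool();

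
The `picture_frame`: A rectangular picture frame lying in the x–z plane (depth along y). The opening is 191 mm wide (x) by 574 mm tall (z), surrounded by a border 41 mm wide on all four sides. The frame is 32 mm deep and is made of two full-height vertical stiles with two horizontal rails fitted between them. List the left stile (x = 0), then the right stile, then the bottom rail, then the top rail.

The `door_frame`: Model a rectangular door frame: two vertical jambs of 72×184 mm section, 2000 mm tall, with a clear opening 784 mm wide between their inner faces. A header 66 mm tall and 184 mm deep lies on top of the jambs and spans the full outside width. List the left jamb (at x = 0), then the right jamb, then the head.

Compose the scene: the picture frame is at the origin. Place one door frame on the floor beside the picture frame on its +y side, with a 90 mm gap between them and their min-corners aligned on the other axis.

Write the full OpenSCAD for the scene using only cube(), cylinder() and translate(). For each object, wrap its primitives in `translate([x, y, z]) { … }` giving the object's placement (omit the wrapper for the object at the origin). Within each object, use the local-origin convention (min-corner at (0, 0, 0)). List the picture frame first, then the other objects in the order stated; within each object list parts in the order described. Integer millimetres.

cube([41, 32, 656]);
translate([232, 0, 0]) cube([41, 32, 656]);
translate([41, 0, 0]) cube([191, 32, 41]);
translate([41, 0, 615]) cube([191, 32, 41]);
translate([0, 122, 0]) {
  cube([72, 184, 2000]);
  translate([856, 0, 0]) cube([72, 184, 2000]);
  translate([0, 0, 2000]) cube([928, 184, 66]);
}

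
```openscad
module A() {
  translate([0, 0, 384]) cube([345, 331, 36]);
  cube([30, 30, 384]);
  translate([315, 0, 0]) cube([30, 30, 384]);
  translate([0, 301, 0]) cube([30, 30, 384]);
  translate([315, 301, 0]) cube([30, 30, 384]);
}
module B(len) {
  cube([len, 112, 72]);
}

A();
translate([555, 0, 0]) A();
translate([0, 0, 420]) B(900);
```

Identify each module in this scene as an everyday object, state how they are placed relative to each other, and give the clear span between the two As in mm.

A is a stool. B is a beam. A beam spans the tops of two stools. The clear span between the two stools is 210 mm.

Second stool starts at x = 555; first ends at x = 345; clear span = 555 − 345 = 210 mm.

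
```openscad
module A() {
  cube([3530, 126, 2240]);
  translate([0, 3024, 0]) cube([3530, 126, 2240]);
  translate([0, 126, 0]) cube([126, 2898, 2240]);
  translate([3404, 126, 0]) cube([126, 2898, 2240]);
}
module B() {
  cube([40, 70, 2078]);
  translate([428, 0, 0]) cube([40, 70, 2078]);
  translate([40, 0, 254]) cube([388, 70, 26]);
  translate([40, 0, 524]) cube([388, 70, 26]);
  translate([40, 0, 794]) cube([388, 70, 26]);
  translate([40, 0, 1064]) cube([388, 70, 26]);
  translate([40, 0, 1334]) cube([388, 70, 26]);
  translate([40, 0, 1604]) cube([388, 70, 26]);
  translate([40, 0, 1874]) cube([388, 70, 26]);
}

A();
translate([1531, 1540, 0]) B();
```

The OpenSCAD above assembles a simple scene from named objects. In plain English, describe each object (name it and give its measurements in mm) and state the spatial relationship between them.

A is a box-shaped house frame (walls only): outside footprint 3530×3150 mm, wall height 2240 mm, wall thickness 126 mm. The two y-facing walls run the full x-width; the two x-facing walls fit between the inner faces of the y-facing walls.

B is a straight ladder. Two 40×70 mm vertical rails, 2078 mm tall, stand 468 mm apart (outside-to-outside) with their front faces coplanar on the −y side. 7 rungs, each 70 mm deep and 26 mm tall, span between the inner faces of the rails, front faces flush with the rails. The lowest rung's underside is at z = 254 mm and rungs are spaced 270 mm apart (underside to underside).

The ladder sits inside the house frame, centred.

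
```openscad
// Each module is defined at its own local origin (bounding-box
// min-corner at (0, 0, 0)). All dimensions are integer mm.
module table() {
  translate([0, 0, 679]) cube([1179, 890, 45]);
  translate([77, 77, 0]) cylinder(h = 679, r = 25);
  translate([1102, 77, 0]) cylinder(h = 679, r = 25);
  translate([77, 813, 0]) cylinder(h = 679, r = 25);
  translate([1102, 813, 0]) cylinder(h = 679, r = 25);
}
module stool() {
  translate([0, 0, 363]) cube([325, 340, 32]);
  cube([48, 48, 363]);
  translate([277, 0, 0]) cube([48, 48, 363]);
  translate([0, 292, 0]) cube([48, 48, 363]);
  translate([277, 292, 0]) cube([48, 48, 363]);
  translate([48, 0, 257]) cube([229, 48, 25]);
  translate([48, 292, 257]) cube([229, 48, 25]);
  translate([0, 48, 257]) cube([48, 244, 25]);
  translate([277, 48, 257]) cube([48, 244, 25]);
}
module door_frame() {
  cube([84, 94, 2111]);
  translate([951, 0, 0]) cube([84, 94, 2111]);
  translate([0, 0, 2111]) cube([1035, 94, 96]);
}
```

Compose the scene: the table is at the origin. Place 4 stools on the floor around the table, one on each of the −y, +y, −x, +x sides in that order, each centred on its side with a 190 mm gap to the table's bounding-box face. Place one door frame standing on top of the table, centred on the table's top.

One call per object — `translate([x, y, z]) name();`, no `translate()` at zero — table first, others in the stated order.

table();
translate([427, -530, 0]) stool();
translate([427, 1080, 0]) stool();
translate([-515, 275, 0]) stool();
translate([1369, 275, 0]) stool();
translate([72, 398, 724]) door_frame();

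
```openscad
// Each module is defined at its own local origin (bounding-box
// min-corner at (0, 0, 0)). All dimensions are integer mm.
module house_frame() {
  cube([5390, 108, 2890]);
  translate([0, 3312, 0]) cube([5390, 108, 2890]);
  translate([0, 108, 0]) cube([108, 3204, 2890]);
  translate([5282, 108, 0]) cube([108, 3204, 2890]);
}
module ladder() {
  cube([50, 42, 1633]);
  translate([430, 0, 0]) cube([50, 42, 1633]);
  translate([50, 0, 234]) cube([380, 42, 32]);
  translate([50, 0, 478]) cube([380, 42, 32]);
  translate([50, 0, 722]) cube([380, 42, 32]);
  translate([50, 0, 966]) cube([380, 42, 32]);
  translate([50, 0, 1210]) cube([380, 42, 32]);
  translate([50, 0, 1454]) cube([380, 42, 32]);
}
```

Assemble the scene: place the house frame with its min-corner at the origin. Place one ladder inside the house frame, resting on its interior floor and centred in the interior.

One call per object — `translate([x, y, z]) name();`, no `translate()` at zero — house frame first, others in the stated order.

house_frame();
translate([2455, 1689, 0]) ladder();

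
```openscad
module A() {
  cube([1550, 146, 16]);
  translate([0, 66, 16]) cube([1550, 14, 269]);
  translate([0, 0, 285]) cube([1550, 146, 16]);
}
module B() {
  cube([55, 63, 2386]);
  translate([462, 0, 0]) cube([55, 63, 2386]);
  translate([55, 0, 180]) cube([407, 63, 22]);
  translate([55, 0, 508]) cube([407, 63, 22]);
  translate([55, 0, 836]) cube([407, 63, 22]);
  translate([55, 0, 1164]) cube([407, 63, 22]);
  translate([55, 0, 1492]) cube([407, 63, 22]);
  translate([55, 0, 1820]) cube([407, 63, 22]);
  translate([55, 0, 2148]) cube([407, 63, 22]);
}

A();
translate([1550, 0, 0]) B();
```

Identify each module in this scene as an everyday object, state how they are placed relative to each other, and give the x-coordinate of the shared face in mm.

The I-beam's +x face and the ladder's −x face are both at x = 1550 mm.

A is an I-beam. B is a ladder. The ladder is against the I-beam's +x side, with their −y faces flush. The x-coordinate of the shared face is 1550 mm.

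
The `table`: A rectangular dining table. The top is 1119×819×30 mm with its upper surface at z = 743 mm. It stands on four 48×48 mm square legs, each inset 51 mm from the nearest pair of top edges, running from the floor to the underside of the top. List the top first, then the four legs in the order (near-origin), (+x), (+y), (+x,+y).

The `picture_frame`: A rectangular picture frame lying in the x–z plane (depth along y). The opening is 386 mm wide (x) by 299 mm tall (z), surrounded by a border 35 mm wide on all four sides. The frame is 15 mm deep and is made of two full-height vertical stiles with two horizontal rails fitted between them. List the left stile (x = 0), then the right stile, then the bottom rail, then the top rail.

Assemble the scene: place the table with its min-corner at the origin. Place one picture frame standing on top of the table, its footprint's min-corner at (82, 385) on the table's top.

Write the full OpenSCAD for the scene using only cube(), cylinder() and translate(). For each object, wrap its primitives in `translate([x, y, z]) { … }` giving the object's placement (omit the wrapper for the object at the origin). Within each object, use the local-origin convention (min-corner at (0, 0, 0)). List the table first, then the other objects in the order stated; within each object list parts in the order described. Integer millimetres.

translate([0, 0, 713]) cube([1119, 819, 30]);
translate([51, 51, 0]) cube([48, 48, 713]);
translate([1020, 51, 0]) cube([48, 48, 713]);
translate([51, 720, 0]) cube([48, 48, 713]);
translate([1020, 720, 0]) cube([48, 48, 713]);
translate([82, 385, 743]) {
  cube([35, 15, 369]);
  translate([421, 0, 0]) cube([35, 15, 369]);
  translate([35, 0, 0]) cube([386, 15, 35]);
  translate([35, 0, 334]) cube([386, 15, 35]);
}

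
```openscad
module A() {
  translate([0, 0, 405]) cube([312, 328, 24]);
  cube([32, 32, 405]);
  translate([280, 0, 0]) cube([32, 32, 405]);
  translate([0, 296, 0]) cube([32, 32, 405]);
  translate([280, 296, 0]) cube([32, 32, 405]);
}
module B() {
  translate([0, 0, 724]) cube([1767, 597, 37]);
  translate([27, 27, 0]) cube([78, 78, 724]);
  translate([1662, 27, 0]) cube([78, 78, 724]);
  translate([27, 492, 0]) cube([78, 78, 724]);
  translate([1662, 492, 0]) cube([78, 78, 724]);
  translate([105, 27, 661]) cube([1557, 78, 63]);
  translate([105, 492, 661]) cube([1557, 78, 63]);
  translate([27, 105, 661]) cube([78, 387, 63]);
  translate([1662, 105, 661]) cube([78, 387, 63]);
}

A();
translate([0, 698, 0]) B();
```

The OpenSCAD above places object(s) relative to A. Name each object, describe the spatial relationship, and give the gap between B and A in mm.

A is a stool. B is a table. The table is on the floor beside the stool on its +y side. The gap between the table and the stool is 370 mm.

The table's nearest face is 370 mm from the stool's +y face.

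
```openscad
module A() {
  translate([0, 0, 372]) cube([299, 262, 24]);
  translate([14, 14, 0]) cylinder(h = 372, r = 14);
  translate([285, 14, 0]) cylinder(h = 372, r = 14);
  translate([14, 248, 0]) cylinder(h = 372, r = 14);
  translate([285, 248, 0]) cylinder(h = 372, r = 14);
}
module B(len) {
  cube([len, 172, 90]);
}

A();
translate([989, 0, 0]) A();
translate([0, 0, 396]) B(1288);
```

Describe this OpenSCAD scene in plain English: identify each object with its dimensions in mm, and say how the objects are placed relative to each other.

A is a simple wooden stool: a rectangular seat 299 mm (x) by 262 mm (y), 24 mm thick, top face at z = 396 mm, on four round legs, each 28 mm in diameter. The legs rest on z = 0, each leg's axis is inset half a diameter from the nearest pair of seat edges (so the leg's bounding box is flush with the corner).

B is a rectangular beam 1288 mm long (x), 172 mm deep (y), 90 mm thick (z).

The beam spans the tops of two stools placed 690 mm apart, resting at z = 396 mm.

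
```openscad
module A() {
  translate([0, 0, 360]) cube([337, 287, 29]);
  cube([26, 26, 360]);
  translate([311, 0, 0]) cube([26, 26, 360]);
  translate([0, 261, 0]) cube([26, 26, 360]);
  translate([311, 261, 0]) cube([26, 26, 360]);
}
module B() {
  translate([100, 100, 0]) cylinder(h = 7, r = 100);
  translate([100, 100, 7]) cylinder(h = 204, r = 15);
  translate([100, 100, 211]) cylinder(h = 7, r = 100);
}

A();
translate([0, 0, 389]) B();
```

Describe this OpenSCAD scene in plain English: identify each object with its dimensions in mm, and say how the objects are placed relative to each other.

A is a four-legged stool. The seat is a 337×287×29 mm slab whose top surface is at z = 389 mm; four square legs, each 26×26 mm in cross-section, run from the floor (z = 0) to the underside of the seat, each flush with a corner of the seat.

B is a spool: two coaxial disc flanges of radius 100 mm and thickness 7 mm, joined by a core cylinder of radius 15 mm and height 204 mm. The lower flange rests on z = 0 and the three cylinders share a vertical axis.

The spool is on top of the stool.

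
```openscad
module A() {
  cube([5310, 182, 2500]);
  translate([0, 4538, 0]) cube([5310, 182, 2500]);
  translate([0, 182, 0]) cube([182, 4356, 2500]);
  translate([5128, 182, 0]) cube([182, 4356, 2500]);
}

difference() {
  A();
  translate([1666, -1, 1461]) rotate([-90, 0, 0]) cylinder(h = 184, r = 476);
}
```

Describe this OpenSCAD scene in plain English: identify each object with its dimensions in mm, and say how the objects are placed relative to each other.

A is the wall frame of a small rectangular building: four walls, each 2500 mm tall and 182 mm thick, enclosing a footprint 5310 mm (x) by 4720 mm (y) outside-to-outside, with no floor or roof. The front and back walls (the −y and +y sides) span the full width; the two side walls fit between them.

The house frame has a circular hole of radius 476 mm through its front wall, centred at (x = 1666, z = 1461).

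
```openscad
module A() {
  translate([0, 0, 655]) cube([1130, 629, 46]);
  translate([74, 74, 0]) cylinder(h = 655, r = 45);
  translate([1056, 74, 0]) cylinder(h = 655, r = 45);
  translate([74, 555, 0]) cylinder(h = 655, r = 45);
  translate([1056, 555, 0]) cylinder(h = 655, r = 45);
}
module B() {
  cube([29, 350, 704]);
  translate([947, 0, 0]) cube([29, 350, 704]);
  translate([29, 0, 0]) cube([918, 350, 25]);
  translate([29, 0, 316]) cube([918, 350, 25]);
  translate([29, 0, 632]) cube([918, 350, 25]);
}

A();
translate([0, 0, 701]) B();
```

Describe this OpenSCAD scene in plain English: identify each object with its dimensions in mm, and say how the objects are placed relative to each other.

A is a table with a 1130×629 mm rectangular top, 46 mm thick, top surface at z = 701 mm, supported by four round legs of 90 mm diameter, each leg's bounding box inset 29 mm from the nearest pair of top edges, running from the floor.

B is an open bookshelf. Two side panels, each 29 mm thick, 350 mm deep and 704 mm tall, stand 976 mm apart (outside-to-outside). Between them sit 3 shelves, each 25 mm thick and 350 mm deep, spanning the full gap between the sides. The bottom shelf rests on the floor (its underside at z = 0) and the clear gap between one shelf's top and the next shelf's underside is 291 mm.

The bookshelf is on top of the table.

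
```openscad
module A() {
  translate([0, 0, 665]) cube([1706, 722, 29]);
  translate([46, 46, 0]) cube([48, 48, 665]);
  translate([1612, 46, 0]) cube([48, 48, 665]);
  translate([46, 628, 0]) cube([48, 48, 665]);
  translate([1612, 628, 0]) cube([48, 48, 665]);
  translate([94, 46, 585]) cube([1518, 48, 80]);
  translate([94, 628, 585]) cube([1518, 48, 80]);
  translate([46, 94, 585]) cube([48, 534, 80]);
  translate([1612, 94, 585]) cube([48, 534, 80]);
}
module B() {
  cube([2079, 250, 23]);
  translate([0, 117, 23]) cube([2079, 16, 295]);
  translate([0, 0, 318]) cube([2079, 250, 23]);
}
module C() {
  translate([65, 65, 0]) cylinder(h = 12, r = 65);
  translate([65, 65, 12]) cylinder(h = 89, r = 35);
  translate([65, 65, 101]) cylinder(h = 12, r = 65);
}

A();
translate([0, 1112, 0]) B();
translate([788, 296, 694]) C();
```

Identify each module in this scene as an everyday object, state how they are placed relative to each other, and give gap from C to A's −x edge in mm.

A is a table. B is an I-beam. C is a spool. The I-beam is on the floor beside the table on its +y side. The spool is on top of the table, centred. The gap from the spool to the table's −x edge is 788 mm.

The spool's min-x is at 788; the table's min-x is 0; gap = 788 mm.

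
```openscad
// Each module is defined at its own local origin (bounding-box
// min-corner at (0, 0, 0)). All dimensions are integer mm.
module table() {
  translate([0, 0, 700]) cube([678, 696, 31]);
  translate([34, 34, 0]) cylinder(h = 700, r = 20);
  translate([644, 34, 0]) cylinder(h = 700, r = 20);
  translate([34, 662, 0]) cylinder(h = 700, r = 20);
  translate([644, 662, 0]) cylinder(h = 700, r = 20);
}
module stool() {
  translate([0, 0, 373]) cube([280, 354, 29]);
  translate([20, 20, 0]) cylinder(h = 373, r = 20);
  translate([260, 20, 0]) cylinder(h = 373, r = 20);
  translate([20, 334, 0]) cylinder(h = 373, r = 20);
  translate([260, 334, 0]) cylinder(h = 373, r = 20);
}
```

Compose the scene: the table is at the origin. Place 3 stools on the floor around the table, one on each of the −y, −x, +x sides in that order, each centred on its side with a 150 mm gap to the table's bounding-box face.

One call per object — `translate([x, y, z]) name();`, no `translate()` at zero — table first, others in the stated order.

table();
translate([199, -504, 0]) stool();
translate([-430, 171, 0]) stool();
translate([828, 171, 0]) stool();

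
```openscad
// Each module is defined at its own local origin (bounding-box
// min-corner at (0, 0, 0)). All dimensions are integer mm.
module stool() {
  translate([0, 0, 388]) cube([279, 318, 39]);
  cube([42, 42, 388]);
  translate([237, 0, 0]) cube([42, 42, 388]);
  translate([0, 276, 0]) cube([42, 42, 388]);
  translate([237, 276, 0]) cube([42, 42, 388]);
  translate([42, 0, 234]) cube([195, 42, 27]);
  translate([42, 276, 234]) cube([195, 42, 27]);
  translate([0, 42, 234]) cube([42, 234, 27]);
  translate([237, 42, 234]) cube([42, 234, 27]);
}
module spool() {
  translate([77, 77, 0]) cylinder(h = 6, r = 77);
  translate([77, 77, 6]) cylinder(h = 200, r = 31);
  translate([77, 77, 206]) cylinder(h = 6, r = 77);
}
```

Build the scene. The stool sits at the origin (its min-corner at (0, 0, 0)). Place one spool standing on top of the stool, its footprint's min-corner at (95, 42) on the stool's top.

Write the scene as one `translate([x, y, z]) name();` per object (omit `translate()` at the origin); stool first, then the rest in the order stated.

stool();
translate([95, 42, 427]) spool();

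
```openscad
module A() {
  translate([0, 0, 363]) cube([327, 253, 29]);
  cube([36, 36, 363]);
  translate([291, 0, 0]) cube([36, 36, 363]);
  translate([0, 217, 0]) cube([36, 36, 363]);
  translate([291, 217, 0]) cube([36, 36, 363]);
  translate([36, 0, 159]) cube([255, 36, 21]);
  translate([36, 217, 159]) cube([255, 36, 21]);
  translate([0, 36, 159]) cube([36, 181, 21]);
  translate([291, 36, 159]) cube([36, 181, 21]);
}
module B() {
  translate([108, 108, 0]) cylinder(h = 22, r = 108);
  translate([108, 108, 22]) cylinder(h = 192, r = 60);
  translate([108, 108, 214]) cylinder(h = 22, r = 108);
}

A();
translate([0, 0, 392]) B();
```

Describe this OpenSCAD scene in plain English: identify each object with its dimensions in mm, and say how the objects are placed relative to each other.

A is a four-legged stool. The seat is a 327×253×29 mm slab whose top surface is at z = 392 mm; four square legs, each 36×36 mm in cross-section, run from the floor (z = 0) to the underside of the seat, each flush with a corner of the seat. Four stretchers, 36 mm wide and 21 mm tall, connect adjacent legs with their undersides at z = 159 mm, each running between the inner faces of the legs it joins and aligned with the legs' outer faces on the other axis.

B is a spool: two coaxial disc flanges of radius 108 mm and thickness 22 mm, joined by a core cylinder of radius 60 mm and height 192 mm. The lower flange rests on z = 0 and the three cylinders share a vertical axis.

The spool is on top of the stool.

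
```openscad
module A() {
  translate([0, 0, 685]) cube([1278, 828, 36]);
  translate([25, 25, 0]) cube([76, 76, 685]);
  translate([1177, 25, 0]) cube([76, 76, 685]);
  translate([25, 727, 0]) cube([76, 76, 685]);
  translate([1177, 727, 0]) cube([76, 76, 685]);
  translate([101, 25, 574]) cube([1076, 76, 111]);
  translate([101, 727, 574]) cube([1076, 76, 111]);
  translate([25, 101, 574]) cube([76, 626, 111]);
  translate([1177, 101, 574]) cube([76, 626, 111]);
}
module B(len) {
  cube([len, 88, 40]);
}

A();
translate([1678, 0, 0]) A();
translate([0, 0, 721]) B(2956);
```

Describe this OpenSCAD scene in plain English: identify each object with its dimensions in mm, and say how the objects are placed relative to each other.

A is a table with a 1278×828 mm rectangular top, 36 mm thick, top surface at z = 721 mm, supported by four 76×76 mm square legs, each inset 25 mm from the nearest pair of top edges, running from the floor. Four apron rails, 76 mm thick and 111 mm tall, run between adjacent legs with their top edges flush with the underside of the top and their outer faces flush with the legs' outer faces.

B is a rectangular beam 2956 mm long (x), 88 mm deep (y), 40 mm thick (z).

The beam spans the tops of two tables placed 400 mm apart, resting at z = 721 mm.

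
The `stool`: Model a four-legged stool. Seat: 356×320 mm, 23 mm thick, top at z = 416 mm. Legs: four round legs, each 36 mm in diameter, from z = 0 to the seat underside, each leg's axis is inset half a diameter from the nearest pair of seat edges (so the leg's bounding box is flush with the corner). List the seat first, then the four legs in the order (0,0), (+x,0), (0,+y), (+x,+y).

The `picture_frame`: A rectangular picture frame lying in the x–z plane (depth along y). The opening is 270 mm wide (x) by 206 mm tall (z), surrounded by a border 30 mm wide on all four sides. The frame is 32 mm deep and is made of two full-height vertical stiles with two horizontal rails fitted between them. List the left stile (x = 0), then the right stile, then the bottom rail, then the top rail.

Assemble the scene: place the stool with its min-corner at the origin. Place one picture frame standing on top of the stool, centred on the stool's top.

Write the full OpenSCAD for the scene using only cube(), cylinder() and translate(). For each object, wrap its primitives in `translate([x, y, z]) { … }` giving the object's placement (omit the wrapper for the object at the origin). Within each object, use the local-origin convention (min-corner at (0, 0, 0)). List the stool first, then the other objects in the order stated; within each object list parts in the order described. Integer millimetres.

translate([0, 0, 393]) cube([356, 320, 23]);
translate([18, 18, 0]) cylinder(h = 393, r = 18);
translate([338, 18, 0]) cylinder(h = 393, r = 18);
translate([18, 302, 0]) cylinder(h = 393, r = 18);
translate([338, 302, 0]) cylinder(h = 393, r = 18);
translate([13, 144, 416]) {
  cube([30, 32, 266]);
  translate([300, 0, 0]) cube([30, 32, 266]);
  translate([30, 0, 0]) cube([270, 32, 30]);
  translate([30, 0, 236]) cube([270, 32, 30]);
}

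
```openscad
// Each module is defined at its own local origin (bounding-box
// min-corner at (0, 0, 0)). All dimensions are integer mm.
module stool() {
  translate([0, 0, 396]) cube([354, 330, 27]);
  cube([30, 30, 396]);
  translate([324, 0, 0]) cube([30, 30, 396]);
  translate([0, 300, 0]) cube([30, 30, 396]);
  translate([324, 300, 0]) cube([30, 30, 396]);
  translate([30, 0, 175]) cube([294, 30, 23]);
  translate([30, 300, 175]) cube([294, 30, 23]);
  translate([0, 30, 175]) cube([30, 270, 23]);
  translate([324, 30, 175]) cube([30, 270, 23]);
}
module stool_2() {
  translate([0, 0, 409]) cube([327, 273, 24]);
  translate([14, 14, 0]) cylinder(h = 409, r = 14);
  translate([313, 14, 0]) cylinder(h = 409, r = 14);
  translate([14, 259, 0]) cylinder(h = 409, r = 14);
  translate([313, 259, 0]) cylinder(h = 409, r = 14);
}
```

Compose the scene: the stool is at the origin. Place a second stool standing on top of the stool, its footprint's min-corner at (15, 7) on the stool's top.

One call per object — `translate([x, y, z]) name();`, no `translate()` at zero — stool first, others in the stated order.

stool();
translate([15, 7, 423]) stool_2();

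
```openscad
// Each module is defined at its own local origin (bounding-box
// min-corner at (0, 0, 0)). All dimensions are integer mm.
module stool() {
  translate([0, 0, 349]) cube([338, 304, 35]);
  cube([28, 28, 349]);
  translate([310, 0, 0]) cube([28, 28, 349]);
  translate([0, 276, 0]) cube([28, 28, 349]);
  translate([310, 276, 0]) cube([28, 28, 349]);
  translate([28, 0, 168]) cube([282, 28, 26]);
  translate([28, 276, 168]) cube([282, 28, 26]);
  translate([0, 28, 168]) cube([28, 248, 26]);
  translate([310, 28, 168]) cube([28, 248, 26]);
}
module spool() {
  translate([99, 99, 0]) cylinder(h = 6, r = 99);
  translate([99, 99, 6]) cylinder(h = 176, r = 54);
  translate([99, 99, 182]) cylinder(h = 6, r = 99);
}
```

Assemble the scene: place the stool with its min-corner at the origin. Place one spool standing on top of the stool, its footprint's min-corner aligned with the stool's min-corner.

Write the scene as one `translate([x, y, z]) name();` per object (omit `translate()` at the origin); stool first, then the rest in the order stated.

stool();
translate([0, 0, 384]) spool();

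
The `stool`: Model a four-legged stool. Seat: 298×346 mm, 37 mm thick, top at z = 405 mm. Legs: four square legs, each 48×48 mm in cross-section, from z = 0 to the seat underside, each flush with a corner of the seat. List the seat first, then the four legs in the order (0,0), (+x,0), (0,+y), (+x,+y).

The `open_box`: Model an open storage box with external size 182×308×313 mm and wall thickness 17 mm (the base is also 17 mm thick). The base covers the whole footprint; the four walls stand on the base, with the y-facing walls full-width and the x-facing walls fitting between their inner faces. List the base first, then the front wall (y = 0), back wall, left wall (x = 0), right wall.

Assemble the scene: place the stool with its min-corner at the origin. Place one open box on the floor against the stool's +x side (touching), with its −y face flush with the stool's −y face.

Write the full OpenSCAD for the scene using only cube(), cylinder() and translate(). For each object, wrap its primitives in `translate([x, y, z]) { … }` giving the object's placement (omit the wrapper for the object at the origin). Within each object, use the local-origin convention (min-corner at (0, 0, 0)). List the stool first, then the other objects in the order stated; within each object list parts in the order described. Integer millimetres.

translate([0, 0, 368]) cube([298, 346, 37]);
cube([48, 48, 368]);
translate([250, 0, 0]) cube([48, 48, 368]);
translate([0, 298, 0]) cube([48, 48, 368]);
translate([250, 298, 0]) cube([48, 48, 368]);
translate([298, 0, 0]) {
  cube([182, 308, 17]);
  translate([0, 0, 17]) cube([182, 17, 296]);
  translate([0, 291, 17]) cube([182, 17, 296]);
  translate([0, 17, 17]) cube([17, 274, 296]);
  translate([165, 17, 17]) cube([17, 274, 296]);
}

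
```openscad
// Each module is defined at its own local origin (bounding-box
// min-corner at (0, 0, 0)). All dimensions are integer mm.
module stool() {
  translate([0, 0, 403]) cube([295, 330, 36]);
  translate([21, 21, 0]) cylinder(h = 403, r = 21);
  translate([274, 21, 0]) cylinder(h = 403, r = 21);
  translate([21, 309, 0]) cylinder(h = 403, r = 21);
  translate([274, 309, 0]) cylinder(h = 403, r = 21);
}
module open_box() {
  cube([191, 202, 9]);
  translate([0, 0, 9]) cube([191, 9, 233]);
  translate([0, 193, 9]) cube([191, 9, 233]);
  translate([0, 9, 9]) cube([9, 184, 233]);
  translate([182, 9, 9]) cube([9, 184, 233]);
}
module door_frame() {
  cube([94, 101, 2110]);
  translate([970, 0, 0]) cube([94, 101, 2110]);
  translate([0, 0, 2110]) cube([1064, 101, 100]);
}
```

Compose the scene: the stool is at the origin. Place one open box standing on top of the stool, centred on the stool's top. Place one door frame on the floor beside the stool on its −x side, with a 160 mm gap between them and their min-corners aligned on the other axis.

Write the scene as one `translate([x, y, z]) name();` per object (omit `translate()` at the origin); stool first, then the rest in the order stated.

stool();
translate([52, 64, 439]) open_box();
translate([-1224, 0, 0]) door_frame();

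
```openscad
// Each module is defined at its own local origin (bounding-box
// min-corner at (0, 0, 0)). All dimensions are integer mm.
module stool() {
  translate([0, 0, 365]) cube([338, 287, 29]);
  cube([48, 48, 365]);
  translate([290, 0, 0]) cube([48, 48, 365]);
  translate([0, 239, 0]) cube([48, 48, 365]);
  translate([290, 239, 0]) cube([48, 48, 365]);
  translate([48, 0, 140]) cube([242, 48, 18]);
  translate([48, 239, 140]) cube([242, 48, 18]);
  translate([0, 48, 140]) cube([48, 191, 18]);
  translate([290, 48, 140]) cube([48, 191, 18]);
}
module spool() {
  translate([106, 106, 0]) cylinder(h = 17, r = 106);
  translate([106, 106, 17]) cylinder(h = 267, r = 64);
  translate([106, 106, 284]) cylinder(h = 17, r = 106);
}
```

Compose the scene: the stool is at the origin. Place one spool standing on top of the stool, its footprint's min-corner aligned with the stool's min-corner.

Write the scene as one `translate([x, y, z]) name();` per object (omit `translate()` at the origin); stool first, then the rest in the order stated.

stool();
translate([0, 0, 394]) spool();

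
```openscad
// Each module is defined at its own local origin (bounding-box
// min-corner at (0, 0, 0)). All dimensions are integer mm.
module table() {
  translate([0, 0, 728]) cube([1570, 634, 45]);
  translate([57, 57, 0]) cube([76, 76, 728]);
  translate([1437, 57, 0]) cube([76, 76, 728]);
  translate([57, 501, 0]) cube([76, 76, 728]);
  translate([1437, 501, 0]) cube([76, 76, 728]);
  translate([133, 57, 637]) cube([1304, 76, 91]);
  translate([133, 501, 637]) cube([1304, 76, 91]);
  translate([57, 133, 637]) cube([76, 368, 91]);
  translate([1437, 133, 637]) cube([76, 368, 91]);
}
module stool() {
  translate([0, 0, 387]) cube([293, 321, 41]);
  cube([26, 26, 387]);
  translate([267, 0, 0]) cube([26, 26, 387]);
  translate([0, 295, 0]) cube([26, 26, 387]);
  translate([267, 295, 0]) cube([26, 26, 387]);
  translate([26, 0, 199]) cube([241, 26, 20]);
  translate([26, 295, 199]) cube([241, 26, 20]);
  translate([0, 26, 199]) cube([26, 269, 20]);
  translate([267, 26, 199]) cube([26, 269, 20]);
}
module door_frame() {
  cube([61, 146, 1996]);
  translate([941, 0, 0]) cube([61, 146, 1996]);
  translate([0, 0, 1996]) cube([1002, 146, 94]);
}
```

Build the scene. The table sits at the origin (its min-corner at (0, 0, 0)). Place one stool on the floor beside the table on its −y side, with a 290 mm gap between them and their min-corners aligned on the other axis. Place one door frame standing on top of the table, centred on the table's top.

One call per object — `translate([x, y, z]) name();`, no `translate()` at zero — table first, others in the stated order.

table();
translate([0, -611, 0]) stool();
translate([284, 244, 773]) door_frame();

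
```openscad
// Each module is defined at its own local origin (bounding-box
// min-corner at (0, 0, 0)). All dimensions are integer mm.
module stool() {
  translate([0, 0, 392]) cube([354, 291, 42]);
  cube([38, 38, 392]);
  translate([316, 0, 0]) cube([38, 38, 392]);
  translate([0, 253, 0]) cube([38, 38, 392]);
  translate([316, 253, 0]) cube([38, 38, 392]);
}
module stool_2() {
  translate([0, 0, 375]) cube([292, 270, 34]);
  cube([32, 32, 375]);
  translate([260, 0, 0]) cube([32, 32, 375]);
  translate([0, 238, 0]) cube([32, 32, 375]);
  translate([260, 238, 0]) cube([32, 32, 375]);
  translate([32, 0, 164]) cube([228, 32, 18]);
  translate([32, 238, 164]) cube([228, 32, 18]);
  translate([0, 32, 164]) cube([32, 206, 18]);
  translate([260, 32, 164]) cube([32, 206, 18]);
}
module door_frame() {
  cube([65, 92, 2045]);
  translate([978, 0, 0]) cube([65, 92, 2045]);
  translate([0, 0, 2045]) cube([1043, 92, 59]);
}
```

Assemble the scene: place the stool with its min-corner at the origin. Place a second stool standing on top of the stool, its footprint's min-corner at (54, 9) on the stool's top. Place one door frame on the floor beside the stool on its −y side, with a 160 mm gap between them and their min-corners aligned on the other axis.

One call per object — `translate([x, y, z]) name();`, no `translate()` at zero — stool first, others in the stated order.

stool();
translate([54, 9, 434]) stool_2();
translate([0, -252, 0]) door_frame();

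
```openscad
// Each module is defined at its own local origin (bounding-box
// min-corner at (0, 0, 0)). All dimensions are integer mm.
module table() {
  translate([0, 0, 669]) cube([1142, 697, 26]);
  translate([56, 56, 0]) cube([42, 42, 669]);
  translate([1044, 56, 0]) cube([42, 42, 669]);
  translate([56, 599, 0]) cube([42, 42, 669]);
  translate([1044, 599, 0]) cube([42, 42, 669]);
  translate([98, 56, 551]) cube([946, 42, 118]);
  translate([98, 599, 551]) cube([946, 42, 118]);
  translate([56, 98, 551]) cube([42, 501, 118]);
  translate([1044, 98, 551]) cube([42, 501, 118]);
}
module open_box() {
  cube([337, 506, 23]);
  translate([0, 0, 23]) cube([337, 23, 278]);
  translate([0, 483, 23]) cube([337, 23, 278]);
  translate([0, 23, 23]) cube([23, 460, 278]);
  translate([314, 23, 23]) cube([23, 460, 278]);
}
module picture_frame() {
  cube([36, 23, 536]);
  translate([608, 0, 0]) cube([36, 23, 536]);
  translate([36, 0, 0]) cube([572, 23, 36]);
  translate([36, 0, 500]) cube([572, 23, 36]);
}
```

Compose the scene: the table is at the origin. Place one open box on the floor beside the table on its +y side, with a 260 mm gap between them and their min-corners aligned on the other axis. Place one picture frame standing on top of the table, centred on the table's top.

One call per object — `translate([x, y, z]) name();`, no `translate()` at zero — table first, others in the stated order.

table();
translate([0, 957, 0]) open_box();
translate([249, 337, 695]) picture_frame();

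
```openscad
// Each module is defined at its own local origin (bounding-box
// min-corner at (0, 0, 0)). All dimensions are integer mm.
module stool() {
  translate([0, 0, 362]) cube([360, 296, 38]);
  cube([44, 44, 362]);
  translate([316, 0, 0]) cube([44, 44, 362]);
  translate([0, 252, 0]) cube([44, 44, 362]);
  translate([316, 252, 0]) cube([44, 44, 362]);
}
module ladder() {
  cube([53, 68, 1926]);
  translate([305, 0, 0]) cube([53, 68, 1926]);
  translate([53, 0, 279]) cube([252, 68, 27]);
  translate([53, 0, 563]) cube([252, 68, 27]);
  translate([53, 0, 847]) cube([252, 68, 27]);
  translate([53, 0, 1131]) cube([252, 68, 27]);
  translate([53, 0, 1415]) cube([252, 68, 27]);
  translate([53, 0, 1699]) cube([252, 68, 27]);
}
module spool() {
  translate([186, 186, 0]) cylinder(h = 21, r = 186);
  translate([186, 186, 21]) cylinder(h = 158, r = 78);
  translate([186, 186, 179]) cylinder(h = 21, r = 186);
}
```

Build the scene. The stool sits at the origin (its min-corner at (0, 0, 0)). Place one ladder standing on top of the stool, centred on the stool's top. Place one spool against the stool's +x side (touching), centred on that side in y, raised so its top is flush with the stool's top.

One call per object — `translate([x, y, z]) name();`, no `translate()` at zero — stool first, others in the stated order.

stool();
translate([1, 114, 400]) ladder();
translate([360, -38, 200]) spool();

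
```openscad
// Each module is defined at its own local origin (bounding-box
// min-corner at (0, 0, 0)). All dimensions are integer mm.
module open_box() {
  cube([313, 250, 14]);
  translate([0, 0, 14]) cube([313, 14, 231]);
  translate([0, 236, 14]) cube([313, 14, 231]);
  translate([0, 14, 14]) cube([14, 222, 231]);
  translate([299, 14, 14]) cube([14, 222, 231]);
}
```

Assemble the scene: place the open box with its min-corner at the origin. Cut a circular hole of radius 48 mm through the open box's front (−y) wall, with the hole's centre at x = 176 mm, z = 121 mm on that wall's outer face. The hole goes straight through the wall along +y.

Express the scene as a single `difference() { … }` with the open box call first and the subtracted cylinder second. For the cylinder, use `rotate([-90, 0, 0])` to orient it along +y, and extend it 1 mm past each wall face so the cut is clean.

difference() {
  open_box();
  translate([176, -1, 121]) rotate([-90, 0, 0]) cylinder(h = 16, r = 48);
}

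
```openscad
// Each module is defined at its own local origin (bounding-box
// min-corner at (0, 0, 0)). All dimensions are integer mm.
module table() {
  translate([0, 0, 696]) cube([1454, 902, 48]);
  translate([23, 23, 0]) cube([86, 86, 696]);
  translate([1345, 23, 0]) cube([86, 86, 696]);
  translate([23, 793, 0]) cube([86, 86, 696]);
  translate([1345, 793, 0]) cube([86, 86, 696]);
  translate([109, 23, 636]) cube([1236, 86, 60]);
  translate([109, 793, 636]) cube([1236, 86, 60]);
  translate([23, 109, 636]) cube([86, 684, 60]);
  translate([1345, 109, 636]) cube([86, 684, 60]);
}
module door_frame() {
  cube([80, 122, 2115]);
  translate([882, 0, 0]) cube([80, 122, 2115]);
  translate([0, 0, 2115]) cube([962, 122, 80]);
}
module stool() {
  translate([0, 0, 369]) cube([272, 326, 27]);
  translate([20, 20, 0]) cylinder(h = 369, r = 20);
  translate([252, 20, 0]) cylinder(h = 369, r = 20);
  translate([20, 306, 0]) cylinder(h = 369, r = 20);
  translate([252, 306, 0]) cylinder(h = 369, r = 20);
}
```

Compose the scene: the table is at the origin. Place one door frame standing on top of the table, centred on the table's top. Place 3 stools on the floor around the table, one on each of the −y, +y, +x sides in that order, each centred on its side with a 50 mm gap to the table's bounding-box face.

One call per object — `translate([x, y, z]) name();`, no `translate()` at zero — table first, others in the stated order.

table();
translate([246, 390, 744]) door_frame();
translate([591, -376, 0]) stool();
translate([591, 952, 0]) stool();
translate([1504, 288, 0]) stool();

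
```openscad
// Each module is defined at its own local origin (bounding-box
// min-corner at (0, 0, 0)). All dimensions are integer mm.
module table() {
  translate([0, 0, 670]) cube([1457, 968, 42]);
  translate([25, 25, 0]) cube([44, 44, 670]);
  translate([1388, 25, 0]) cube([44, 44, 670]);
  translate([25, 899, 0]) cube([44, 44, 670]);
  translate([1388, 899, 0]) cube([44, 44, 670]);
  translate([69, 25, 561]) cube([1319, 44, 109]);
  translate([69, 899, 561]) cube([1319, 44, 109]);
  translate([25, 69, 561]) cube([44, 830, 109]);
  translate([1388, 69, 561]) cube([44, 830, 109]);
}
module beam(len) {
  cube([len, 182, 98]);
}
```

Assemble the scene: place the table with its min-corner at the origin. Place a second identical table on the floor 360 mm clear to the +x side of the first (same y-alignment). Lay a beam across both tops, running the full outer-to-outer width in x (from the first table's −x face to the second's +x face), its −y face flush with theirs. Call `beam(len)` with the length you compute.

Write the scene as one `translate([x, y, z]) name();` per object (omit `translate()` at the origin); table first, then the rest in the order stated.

table();
translate([1817, 0, 0]) table();
translate([0, 0, 712]) beam(3274);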